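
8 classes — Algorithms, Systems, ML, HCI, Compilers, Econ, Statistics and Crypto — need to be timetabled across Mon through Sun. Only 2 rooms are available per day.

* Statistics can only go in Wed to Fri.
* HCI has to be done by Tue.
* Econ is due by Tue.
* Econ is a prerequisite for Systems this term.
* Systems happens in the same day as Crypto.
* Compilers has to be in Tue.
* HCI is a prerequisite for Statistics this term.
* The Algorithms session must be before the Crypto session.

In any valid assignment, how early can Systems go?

Precedence pushes Systems to at least Tue.
Systems at Wed is achievable: Crypto in Wed; ML in Thu; HCI in Mon; Systems in Wed; Econ in Mon; Algorithms in Tue; Compilers in Tue; Statistics in Thu.
Nothing earlier works — the capacity limit rule out every day before Wed.

Wed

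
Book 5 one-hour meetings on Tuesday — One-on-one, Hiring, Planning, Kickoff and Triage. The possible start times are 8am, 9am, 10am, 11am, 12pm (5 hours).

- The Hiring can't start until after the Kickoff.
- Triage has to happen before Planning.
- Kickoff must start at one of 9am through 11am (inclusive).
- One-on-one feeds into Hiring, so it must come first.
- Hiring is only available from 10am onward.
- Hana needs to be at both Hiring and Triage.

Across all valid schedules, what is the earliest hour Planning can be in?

Precedence pushes Planning to at least 9am.
Planning at 9am is achievable: Triage=8am; Kickoff=9am; One-on-one=8am; Hiring=10am; Planning=9am.

9am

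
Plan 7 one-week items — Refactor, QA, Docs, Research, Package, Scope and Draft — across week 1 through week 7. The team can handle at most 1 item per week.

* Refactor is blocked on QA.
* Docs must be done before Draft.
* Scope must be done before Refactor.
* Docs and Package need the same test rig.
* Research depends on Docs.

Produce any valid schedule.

Research in week 5; Draft in week 6; QA in week 1; Scope in week 2; Docs in week 4; Package in week 7; Refactor in week 3

Checking: QA(week 1) before Refactor(week 3); Docs(week 4) before Draft(week 6); Docs(week 4) before Research(week 5); Scope(week 2) before Refactor(week 3); Docs(week 4) != Package(week 7); max 1 per week (cap 1).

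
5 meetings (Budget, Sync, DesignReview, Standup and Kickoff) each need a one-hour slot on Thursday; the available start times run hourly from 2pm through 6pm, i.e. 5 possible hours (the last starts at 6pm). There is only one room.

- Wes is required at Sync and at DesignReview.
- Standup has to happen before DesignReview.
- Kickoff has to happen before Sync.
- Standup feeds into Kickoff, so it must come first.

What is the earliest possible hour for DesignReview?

Precedence pushes DesignReview to at least 3pm.
DesignReview at 3pm is achievable: DesignReview=3pm, Standup=2pm, Budget=6pm, Sync=5pm, Kickoff=4pm.

3pm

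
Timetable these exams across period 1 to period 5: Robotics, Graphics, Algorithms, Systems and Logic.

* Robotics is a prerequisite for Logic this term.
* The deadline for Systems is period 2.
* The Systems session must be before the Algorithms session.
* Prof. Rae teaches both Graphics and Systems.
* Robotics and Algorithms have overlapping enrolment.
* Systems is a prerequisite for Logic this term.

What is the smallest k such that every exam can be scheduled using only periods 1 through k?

The precedence chain requires at least 2 distinct periods.
2 works (last occupied period: period 2): for example Graphics=period 2, Logic=period 2, Algorithms=period 2, Robotics=period 1, Systems=period 1.

2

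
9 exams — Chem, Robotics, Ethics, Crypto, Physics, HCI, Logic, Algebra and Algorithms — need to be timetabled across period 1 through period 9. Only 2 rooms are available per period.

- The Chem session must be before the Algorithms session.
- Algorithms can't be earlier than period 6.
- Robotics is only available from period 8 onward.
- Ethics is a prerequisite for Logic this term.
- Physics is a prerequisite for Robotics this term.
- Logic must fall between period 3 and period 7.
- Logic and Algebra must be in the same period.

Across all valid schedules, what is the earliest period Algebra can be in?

Algebra must be in the same period as Logic, which can't be before period 3, so Algebra is at least period 3; Algebra must be in the same period as Logic, which can't be after period 7, so Algebra is at most period 7.
Algebra at period 3 is achievable: Crypto in period 2; Algebra in period 3; Ethics in period 1; Robotics in period 8; Logic in period 3; HCI in period 4; Algorithms in period 6; Physics in period 2; Chem in period 1.

period 3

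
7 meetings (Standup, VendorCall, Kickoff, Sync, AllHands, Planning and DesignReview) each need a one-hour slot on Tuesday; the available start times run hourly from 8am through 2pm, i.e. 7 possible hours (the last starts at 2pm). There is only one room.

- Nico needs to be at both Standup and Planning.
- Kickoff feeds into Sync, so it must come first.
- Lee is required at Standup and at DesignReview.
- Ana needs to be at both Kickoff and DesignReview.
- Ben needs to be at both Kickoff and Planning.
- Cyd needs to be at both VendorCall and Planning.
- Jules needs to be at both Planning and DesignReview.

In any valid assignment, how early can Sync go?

Precedence pushes Sync to at least 9am.
Sync at 9am is achievable: VendorCall -> 11am; DesignReview -> 2pm; Kickoff -> 8am; Standup -> 10am; AllHands -> 12pm; Sync -> 9am; Planning -> 1pm.

9am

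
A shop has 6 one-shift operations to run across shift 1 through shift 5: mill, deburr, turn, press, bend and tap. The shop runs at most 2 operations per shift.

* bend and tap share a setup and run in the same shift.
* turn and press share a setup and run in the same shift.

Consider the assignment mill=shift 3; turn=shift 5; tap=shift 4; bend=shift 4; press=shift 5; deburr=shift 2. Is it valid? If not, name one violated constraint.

bend and tap share a setup and run in the same shift — holds.
The shop runs at most 2 operations per shift — holds.
turn and press share a setup and run in the same shift — holds.

Yes, all constraints hold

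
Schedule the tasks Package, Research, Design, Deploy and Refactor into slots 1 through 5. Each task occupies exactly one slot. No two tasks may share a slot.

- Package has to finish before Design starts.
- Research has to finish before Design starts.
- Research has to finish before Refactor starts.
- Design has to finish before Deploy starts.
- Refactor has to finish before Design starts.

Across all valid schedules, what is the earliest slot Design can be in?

4

Precedence pushes Design to at least 3; downstream work caps Design at 4.
Design at 4 is achievable: Package -> 3, Research -> 1, Deploy -> 5, Design -> 4, Refactor -> 2.
Nothing earlier works — the capacity limit rule out every slot before 4.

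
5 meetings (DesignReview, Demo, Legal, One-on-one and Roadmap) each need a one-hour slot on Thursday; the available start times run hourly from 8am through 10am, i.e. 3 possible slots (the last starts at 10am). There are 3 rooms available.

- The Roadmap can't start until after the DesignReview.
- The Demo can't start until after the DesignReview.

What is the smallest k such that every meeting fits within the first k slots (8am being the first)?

The precedence chain requires at least 2 distinct slots.
With at most 3 per slot and 5 meetings, at least 2 slots are needed.
2 works (last occupied slot: 9am): for example Roadmap in 9am, Demo in 9am, DesignReview in 8am, One-on-one in 8am, Legal in 8am.

2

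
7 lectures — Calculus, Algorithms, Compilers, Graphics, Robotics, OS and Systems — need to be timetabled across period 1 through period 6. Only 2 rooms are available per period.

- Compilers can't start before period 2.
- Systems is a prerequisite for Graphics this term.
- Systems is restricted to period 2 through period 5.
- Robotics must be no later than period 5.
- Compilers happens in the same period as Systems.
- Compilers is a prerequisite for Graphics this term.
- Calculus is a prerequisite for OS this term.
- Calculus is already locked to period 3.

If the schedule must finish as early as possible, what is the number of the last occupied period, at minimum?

period 4

The precedence chain requires at least 2 distinct periods.
With at most 2 per period and 7 lectures, at least 4 periods are needed.
Propagating the time windows through the other constraints, OS can't land before period 4, so the schedule must run through at least period 4.
4 works (last occupied period: period 4): for example Systems in period 2, Calculus in period 3, Robotics in period 1, Compilers in period 2, OS in period 4, Algorithms in period 1, Graphics in period 3.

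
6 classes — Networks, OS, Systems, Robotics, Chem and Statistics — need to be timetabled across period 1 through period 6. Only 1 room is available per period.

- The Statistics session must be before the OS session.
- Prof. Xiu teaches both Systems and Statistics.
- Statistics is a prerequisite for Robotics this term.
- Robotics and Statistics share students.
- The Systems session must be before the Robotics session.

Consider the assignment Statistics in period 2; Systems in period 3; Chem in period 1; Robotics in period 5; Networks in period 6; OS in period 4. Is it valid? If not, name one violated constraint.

Yes, all constraints hold

The Statistics session must be before the OS session — holds.
Robotics and Statistics share students — holds.
Only 1 room is available per period — holds.
Prof. Xiu teaches both Systems and Statistics — holds.
Statistics is a prerequisite for Robotics this term — holds.
The Systems session must be before the Robotics session — holds.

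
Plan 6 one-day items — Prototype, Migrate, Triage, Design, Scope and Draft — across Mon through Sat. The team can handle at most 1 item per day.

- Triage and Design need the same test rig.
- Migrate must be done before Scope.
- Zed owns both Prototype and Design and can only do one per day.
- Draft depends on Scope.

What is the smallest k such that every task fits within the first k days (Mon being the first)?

The precedence chain requires at least 3 distinct days.
With at most 1 per day and 6 tasks, at least 6 days are needed.
6 works (last occupied day: Sat): for example Scope=Tue; Prototype=Thu; Draft=Wed; Design=Sat; Triage=Fri; Migrate=Mon.

6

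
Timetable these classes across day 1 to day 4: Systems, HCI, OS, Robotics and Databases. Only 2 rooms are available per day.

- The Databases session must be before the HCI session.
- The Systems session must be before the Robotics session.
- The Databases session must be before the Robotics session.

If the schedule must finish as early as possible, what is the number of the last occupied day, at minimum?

3

The precedence chain requires at least 2 distinct days.
With at most 2 per day and 5 classes, at least 3 days are needed.
3 works (last occupied day: day 3): for example HCI -> day 2, Databases -> day 1, OS -> day 3, Systems -> day 1, Robotics -> day 2.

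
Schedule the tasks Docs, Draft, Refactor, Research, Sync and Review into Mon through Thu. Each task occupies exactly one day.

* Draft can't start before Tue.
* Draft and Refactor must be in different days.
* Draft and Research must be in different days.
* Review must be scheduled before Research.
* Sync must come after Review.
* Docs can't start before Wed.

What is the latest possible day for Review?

Wed

Downstream work caps Review at Wed.
Review at Wed is achievable: Research=Thu, Docs=Wed, Review=Wed, Sync=Thu, Refactor=Mon, Draft=Tue.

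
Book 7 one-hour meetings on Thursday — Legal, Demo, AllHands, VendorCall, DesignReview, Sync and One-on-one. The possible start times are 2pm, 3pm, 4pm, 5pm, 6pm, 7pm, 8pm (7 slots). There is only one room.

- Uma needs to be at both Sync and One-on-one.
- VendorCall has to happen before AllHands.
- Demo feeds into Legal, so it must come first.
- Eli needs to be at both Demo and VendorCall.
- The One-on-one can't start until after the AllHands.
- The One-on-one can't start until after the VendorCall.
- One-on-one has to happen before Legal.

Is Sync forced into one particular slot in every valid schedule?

No

Sync can be 2pm (e.g. Legal -> 7pm; DesignReview -> 8pm; Demo -> 6pm; VendorCall -> 3pm; AllHands -> 4pm; Sync -> 2pm; One-on-one -> 5pm) or 3pm (e.g. VendorCall -> 2pm, One-on-one -> 5pm, AllHands -> 4pm, Sync -> 3pm, Demo -> 6pm, Legal -> 7pm, DesignReview -> 8pm).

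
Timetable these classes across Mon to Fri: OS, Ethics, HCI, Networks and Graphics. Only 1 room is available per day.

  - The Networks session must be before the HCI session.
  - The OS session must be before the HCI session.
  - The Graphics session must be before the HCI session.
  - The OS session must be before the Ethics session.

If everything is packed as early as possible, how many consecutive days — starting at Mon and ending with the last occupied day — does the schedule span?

The precedence chain requires at least 2 distinct days.
With at most 1 per day and 5 classes, at least 5 days are needed.
5 works (last occupied day: Fri): for example OS=Mon, Ethics=Fri, Networks=Tue, HCI=Thu, Graphics=Wed.

5 days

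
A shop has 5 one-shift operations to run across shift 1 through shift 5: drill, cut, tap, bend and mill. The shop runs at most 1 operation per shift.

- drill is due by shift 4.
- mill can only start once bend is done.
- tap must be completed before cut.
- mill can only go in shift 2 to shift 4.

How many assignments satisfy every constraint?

Splitting on drill: it can be shift 1 (3), shift 2 (3), shift 3 (3), shift 4 (3). Listing each branch's schedules as (cut, tap, bend, mill) by shift number:
drill=shift 1: (5,2,3,4) (5,3,2,4) (5,4,2,3) — 3.
drill=shift 2: (5,1,3,4) (5,3,1,4) (5,4,1,3) — 3.
drill=shift 3: (5,1,2,4) (5,2,1,4) (5,4,1,2) — 3.
drill=shift 4: (5,1,2,3) (5,2,1,3) (5,3,1,2) — 3.
Summing: 3 + 3 + 3 + 3 = 12.

12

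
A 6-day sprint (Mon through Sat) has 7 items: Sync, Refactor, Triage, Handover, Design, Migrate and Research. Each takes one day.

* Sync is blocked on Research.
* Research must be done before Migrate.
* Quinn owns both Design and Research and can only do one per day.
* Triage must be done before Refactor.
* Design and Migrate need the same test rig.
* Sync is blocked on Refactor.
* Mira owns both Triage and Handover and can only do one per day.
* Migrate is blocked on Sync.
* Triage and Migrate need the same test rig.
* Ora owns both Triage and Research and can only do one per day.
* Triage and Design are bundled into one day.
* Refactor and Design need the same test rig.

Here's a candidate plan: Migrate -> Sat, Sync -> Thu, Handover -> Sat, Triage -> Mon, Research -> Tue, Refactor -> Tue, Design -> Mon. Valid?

Triage and Migrate need the same test rig — holds.
Research must be done before Migrate — holds.
Refactor and Design need the same test rig — holds.
Sync is blocked on Refactor — holds.
Triage must be done before Refactor — holds.
Mira owns both Triage and Handover and can only do one per day — holds.
Design and Migrate need the same test rig — holds.
Quinn owns both Design and Research and can only do one per day — holds.
Migrate is blocked on Sync — holds.
Triage and Design are bundled into one day — holds.
Ora owns both Triage and Research and can only do one per day — holds.
Sync is blocked on Research — holds.

Yes, all constraints hold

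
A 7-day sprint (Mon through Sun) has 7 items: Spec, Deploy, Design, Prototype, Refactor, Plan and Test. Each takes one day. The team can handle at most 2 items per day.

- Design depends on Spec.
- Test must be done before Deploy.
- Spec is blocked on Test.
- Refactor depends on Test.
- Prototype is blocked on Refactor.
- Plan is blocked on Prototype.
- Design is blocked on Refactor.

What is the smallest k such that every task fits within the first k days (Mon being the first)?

The precedence chain requires at least 4 distinct days.
With at most 2 per day and 7 tasks, at least 4 days are needed.
4 works (last occupied day: Thu): for example Spec in Tue, Deploy in Thu, Plan in Thu, Refactor in Tue, Design in Wed, Test in Mon, Prototype in Wed.

4 days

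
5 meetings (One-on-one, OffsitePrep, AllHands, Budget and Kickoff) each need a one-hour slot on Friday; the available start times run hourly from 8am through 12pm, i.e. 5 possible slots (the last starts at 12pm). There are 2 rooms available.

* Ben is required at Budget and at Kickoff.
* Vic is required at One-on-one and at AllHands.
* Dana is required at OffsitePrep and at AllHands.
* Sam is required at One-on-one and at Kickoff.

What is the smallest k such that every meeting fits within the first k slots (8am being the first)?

3

With at most 2 per slot and 5 meetings, at least 3 slots are needed.
3 works (last occupied slot: 10am): for example Budget=9am, Kickoff=10am, AllHands=9am, OffsitePrep=8am, One-on-one=8am.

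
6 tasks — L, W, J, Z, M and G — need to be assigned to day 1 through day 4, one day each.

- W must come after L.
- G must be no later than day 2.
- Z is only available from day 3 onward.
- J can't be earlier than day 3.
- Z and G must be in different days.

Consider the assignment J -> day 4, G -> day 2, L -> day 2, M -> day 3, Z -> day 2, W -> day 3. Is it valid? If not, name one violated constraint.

No — it violates: Z is only available from day 3 onward

G must be no later than day 2 — holds.
J can't be earlier than day 3 — holds.
Z and G must be in different days — violated.
W must come after L — holds.
Z is only available from day 3 onward — violated.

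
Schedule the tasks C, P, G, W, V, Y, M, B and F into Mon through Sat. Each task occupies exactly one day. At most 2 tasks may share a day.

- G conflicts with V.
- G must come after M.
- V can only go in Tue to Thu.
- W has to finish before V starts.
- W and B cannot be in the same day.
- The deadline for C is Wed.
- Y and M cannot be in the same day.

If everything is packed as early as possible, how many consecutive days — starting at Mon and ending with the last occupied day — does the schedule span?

5

The precedence chain requires at least 2 distinct days.
With at most 2 per day and 9 tasks, at least 5 days are needed.
5 works (last occupied day: Fri): for example G -> Wed, C -> Mon, M -> Tue, Y -> Thu, V -> Tue, W -> Mon, P -> Wed, F -> Fri, B -> Thu.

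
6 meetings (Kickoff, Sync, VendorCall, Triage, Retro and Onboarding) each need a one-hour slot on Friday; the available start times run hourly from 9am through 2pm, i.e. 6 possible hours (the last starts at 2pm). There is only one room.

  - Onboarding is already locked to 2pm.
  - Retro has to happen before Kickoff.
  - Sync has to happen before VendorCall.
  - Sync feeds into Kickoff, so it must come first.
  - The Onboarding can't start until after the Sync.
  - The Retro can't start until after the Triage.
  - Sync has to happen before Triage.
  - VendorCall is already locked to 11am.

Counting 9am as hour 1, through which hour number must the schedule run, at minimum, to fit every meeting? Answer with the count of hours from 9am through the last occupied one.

6 hours

The precedence chain requires at least 4 distinct hours.
With at most 1 per hour and 6 meetings, at least 6 hours are needed.
Onboarding can't be placed before 2pm — that is hour 6 counting from 9am — so the schedule must run through at least 6 hours.
6 works (last occupied hour: 2pm): for example Retro -> 12pm, Sync -> 9am, Kickoff -> 1pm, VendorCall -> 11am, Triage -> 10am, Onboarding -> 2pm.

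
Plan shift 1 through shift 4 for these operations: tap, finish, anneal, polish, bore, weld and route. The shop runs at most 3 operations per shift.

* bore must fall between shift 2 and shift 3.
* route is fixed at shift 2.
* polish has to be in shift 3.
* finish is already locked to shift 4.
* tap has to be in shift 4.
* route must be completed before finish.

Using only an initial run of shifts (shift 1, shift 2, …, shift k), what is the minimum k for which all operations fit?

4 shifts

The precedence chain requires at least 2 distinct shifts.
With at most 3 per shift and 7 operations, at least 3 shifts are needed.
tap can't be placed before shift 4, so the schedule must run through at least shift 4.
4 works (last occupied shift: shift 4): for example tap=shift 4; weld=shift 1; polish=shift 3; bore=shift 2; route=shift 2; finish=shift 4; anneal=shift 1.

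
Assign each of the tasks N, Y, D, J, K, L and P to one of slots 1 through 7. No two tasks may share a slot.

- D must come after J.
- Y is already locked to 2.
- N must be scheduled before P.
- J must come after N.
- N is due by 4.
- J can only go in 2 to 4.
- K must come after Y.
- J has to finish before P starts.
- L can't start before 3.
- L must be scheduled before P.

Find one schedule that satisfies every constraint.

L=4, K=7, D=6, P=5, Y=2, N=1, J=3

Checking: N(1) before P(5); Y(2) before K(7); L(4) before P(5); J(3) before P(5); N(1) before J(3); J(3) before D(6); N=1 in [1,4]; J=3 in [2,4]; L=4 in [3,7]; Y=2 in [2,2]; max 1 per slot (cap 1).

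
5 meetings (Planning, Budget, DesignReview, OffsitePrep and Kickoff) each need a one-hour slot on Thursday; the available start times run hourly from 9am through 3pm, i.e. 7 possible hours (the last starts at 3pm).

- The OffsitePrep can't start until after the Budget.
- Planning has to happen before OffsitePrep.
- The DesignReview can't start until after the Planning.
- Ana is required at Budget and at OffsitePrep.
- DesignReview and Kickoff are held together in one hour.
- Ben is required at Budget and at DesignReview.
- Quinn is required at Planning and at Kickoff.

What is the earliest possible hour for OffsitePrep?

Precedence pushes OffsitePrep to at least 10am.
OffsitePrep at 10am is achievable: Kickoff -> 10am, DesignReview -> 10am, OffsitePrep -> 10am, Planning -> 9am, Budget -> 9am.

10am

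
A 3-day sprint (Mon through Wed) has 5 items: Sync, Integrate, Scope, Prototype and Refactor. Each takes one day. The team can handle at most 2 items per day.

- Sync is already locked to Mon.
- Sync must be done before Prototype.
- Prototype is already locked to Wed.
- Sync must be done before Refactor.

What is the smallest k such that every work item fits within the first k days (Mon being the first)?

The precedence chain requires at least 2 distinct days.
With at most 2 per day and 5 work items, at least 3 days are needed.
Prototype can't be placed before Wed — that is day 3 counting from Mon — so the schedule must run through at least 3 days.
3 works (last occupied day: Wed): for example Scope -> Tue, Sync -> Mon, Integrate -> Mon, Refactor -> Tue, Prototype -> Wed.

3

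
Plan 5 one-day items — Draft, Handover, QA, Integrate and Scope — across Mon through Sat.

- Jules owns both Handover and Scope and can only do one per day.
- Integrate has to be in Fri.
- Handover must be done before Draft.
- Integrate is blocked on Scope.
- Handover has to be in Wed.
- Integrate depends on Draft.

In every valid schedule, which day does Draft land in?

Handover is fixed at Wed and must come before Draft, so Draft is at least Thu.
Integrate is fixed at Fri and must come after Draft, so Draft is at most Thu.
So Draft must be Thu.

Thu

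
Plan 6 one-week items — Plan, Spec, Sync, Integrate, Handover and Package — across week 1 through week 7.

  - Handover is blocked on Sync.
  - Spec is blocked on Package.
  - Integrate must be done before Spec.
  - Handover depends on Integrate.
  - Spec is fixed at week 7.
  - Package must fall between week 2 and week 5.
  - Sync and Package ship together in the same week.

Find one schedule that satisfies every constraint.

Plan in week 1, Sync in week 2, Spec in week 7, Handover in week 3, Integrate in week 1, Package in week 2

Checking: Package(week 2) before Spec(week 7); Integrate(week 1) before Handover(week 3); Integrate(week 1) before Spec(week 7); Sync(week 2) before Handover(week 3); Sync = Package = week 2; Package=week 2 in [week 2,week 5]; Spec=week 7 in [week 7,week 7].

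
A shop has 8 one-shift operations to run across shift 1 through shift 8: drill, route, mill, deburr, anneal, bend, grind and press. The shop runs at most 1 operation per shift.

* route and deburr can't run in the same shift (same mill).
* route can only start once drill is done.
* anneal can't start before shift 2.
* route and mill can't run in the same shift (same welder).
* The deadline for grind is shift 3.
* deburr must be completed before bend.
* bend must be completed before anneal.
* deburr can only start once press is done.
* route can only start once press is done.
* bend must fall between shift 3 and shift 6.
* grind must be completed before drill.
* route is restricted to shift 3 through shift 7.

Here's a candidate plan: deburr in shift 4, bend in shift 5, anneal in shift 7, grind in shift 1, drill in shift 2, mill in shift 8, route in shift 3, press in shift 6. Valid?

Invalid. route can only start once press is done.

route and deburr can't run in the same shift (same mill) — holds.
The shop runs at most 1 operation per shift — holds.
route can only start once drill is done — holds.
route can only start once press is done — violated.
bend must fall between shift 3 and shift 6 — holds.
deburr must be completed before bend — holds.
anneal can't start before shift 2 — holds.
grind must be completed before drill — holds.
route and mill can't run in the same shift (same welder) — holds.
The deadline for grind is shift 3 — holds.
route is restricted to shift 3 through shift 7 — holds.
bend must be completed before anneal — holds.
deburr can only start once press is done — violated.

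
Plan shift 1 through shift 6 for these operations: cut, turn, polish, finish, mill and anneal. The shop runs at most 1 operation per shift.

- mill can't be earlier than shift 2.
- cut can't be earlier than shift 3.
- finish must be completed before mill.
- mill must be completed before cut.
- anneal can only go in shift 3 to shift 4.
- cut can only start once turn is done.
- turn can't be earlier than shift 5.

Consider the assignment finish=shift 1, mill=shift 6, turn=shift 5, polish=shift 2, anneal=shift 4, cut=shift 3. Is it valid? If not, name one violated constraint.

No. mill must be completed before cut is not satisfied.

cut can only start once turn is done — violated.
turn can't be earlier than shift 5 — holds.
cut can't be earlier than shift 3 — holds.
finish must be completed before mill — holds.
The shop runs at most 1 operation per shift — holds.
anneal can only go in shift 3 to shift 4 — holds.
mill must be completed before cut — violated.
mill can't be earlier than shift 2 — holds.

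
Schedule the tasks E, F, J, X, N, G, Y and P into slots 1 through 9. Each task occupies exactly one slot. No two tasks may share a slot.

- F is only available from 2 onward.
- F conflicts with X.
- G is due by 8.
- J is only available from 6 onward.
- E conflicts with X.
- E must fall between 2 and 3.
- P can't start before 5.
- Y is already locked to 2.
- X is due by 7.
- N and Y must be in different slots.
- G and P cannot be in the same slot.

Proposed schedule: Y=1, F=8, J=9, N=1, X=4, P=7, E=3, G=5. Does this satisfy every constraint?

Invalid. N and Y must be in different slots.

Y is already locked to 2 — violated.
P can't start before 5 — holds.
N and Y must be in different slots — violated.
No two tasks may share a slot — violated.
F conflicts with X — holds.
G and P cannot be in the same slot — holds.
E must fall between 2 and 3 — holds.
X is due by 7 — holds.
G is due by 8 — holds.
F is only available from 2 onward — holds.
E conflicts with X — holds.
J is only available from 6 onward — holds.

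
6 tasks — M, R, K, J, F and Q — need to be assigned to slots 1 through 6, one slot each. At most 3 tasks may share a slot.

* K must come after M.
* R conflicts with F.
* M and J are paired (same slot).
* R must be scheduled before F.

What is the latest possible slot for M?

5

Downstream work caps M at 5.
M at 5 is achievable: R -> 1, M -> 5, J -> 5, K -> 6, Q -> 1, F -> 2.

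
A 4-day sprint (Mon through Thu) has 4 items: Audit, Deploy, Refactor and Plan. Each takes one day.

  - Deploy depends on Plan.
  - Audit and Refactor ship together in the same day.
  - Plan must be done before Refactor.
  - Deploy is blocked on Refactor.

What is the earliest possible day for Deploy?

Precedence pushes Deploy to at least Wed.
Deploy at Wed is achievable: Plan in Mon; Deploy in Wed; Refactor in Tue; Audit in Tue.

Wed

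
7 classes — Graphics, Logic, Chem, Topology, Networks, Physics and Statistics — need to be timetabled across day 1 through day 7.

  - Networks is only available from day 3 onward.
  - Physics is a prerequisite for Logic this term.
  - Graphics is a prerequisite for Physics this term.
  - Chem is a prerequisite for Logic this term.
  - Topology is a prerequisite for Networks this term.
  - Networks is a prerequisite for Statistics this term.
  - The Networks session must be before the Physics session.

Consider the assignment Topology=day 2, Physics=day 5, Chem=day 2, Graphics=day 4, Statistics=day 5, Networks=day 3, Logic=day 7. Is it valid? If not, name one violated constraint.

Valid

The Networks session must be before the Physics session — holds.
Chem is a prerequisite for Logic this term — holds.
Networks is only available from day 3 onward — holds.
Physics is a prerequisite for Logic this term — holds.
Topology is a prerequisite for Networks this term — holds.
Networks is a prerequisite for Statistics this term — holds.
Graphics is a prerequisite for Physics this term — holds.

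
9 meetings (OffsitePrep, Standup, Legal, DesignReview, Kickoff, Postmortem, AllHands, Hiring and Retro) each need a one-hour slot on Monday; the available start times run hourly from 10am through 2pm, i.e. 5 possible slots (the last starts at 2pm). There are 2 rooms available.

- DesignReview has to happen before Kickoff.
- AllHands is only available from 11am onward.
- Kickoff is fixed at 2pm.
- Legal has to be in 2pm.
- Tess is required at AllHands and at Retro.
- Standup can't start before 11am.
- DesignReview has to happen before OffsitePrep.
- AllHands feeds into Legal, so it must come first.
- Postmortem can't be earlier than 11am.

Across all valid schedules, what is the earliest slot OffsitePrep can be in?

Precedence pushes OffsitePrep to at least 11am.
OffsitePrep at 11am is achievable: Retro=1pm, DesignReview=10am, Legal=2pm, Kickoff=2pm, Hiring=10am, AllHands=11am, OffsitePrep=11am, Postmortem=12pm, Standup=12pm.

11am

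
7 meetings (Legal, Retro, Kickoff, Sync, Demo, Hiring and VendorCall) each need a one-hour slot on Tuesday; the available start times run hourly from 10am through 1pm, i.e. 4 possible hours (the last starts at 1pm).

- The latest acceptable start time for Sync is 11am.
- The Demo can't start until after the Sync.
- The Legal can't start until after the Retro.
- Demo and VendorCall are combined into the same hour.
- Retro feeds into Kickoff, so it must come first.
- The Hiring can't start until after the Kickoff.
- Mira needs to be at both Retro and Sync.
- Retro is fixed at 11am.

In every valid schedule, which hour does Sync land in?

10am

Sync's window is 10am–11am.
Retro is fixed at 11am, and Sync can't share a hour with Retro.
So Sync must be 10am.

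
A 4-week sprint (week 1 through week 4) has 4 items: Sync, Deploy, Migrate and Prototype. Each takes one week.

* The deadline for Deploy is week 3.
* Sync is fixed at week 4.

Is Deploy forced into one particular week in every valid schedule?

No

Deploy can be week 1 (e.g. Prototype in week 1, Migrate in week 1, Deploy in week 1, Sync in week 4) or week 2 (e.g. Prototype -> week 1, Migrate -> week 1, Deploy -> week 2, Sync -> week 4).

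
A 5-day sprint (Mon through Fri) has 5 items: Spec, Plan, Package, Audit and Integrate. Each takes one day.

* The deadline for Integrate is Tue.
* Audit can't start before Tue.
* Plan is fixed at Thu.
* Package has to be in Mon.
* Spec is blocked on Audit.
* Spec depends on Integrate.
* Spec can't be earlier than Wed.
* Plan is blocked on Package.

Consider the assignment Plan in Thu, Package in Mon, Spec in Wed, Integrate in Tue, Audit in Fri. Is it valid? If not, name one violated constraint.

The deadline for Integrate is Tue — holds.
Spec can't be earlier than Wed — holds.
Package has to be in Mon — holds.
Spec depends on Integrate — holds.
Plan is blocked on Package — holds.
Spec is blocked on Audit — violated.
Audit can't start before Tue — holds.
Plan is fixed at Thu — holds.

No. Spec is blocked on Audit is not satisfied.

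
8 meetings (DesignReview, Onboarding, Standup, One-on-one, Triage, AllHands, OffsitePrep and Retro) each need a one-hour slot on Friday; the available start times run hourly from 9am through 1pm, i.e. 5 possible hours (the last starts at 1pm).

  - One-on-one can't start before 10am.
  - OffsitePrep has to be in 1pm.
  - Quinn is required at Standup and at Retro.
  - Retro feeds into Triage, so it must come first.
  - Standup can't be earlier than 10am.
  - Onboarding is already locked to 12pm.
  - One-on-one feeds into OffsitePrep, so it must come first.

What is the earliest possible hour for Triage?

Precedence pushes Triage to at least 10am.
Triage at 10am is achievable: Standup=10am, Retro=9am, AllHands=9am, Triage=10am, Onboarding=12pm, OffsitePrep=1pm, One-on-one=10am, DesignReview=9am.

10am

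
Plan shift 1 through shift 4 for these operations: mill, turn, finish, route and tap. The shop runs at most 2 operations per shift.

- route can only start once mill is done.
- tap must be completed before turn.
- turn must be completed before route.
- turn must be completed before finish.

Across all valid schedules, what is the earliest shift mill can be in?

shift 1

Downstream work caps mill at shift 3.
mill at shift 1 is achievable: turn=shift 2; finish=shift 3; tap=shift 1; route=shift 3; mill=shift 1.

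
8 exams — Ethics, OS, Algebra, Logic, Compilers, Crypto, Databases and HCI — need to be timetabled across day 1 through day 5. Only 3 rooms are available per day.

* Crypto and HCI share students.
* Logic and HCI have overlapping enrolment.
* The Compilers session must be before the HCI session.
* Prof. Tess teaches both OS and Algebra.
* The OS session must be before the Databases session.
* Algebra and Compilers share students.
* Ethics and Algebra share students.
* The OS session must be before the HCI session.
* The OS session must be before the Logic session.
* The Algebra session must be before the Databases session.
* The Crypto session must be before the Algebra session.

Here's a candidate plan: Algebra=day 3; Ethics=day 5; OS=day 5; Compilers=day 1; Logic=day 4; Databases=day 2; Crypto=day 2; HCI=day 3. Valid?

No — it violates: The OS session must be before the Databases session

The OS session must be before the HCI session — violated.
Prof. Tess teaches both OS and Algebra — holds.
The Compilers session must be before the HCI session — holds.
Only 3 rooms are available per day — holds.
The OS session must be before the Logic session — violated.
The OS session must be before the Databases session — violated.
Ethics and Algebra share students — holds.
Crypto and HCI share students — holds.
Logic and HCI have overlapping enrolment — holds.
Algebra and Compilers share students — holds.
The Algebra session must be before the Databases session — violated.
The Crypto session must be before the Algebra session — holds.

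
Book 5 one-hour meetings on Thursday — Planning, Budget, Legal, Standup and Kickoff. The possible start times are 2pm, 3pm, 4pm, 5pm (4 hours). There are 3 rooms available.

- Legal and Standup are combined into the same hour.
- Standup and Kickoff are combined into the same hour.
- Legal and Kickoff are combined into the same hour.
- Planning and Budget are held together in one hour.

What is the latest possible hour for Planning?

Planning at 5pm is achievable: Legal=2pm; Kickoff=2pm; Standup=2pm; Budget=5pm; Planning=5pm.

5pm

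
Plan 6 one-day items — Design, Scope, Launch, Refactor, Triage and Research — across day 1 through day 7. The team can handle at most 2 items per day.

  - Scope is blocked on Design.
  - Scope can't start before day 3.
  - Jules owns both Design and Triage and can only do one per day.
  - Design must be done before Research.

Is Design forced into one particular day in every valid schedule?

Design can be day 1 (e.g. Research=day 2; Scope=day 3; Design=day 1; Triage=day 3; Launch=day 1; Refactor=day 2) or day 2 (e.g. Research -> day 3; Refactor -> day 1; Design -> day 2; Triage -> day 4; Scope -> day 3; Launch -> day 1).

No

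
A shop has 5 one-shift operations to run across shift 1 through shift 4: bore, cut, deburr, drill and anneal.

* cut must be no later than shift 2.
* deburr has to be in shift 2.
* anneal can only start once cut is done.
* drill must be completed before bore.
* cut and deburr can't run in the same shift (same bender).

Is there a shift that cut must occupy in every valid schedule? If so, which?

cut's window is shift 1–shift 2.
deburr is fixed at shift 2, and cut can't share a shift with deburr.
So cut must be shift 1.

shift 1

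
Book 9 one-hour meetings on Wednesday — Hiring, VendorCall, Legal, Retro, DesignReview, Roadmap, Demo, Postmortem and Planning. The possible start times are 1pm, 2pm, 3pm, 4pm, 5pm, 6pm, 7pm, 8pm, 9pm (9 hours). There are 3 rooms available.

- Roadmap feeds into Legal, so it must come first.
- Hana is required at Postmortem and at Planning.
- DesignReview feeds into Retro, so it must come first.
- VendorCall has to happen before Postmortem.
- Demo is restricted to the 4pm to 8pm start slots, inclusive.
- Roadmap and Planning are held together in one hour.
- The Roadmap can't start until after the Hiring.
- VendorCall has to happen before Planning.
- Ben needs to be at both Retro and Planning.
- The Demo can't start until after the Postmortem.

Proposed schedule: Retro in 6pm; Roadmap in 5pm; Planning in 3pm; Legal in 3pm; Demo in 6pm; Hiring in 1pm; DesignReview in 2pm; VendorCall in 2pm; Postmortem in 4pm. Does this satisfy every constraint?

Hana is required at Postmortem and at Planning — holds.
VendorCall has to happen before Planning — holds.
VendorCall has to happen before Postmortem — holds.
The Roadmap can't start until after the Hiring — holds.
Roadmap and Planning are held together in one hour — violated.
The Demo can't start until after the Postmortem — holds.
Demo is restricted to the 4pm to 8pm start slots, inclusive — holds.
Roadmap feeds into Legal, so it must come first — violated.
DesignReview feeds into Retro, so it must come first — holds.
Ben needs to be at both Retro and Planning — holds.
There are 3 rooms available — holds.

Invalid. Roadmap feeds into Legal, so it must come first.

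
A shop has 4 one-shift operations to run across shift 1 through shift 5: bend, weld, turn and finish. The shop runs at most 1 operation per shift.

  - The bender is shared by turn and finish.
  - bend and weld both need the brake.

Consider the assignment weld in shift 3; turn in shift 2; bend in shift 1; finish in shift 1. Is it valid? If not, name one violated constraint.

No. The shop runs at most 1 operation per shift is not satisfied.

The bender is shared by turn and finish — holds.
bend and weld both need the brake — holds.
The shop runs at most 1 operation per shift — violated.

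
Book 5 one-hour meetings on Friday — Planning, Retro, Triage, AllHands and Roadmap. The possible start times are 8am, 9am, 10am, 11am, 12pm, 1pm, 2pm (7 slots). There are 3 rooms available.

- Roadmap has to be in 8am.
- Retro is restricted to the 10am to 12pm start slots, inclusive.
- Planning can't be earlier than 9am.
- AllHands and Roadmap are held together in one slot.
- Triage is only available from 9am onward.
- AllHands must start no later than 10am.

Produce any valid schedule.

AllHands in 8am, Planning in 9am, Triage in 9am, Retro in 10am, Roadmap in 8am

Checking: AllHands = Roadmap = 8am; Roadmap=8am in [8am,8am]; AllHands=8am in [8am,10am]; Triage=9am in [9am,2pm]; Planning=9am in [9am,2pm]; Retro=10am in [10am,12pm]; max 2 per slot (cap 3).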